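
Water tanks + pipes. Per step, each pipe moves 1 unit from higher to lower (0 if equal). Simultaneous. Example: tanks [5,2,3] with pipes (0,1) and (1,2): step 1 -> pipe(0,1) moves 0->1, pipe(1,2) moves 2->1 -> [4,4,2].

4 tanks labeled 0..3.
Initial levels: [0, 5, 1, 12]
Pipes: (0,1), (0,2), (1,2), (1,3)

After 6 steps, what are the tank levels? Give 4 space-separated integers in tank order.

Step 1: flows [1->0,2->0,1->2,3->1] -> levels [2 4 1 11]
Step 2: flows [1->0,0->2,1->2,3->1] -> levels [2 3 3 10]
Step 3: flows [1->0,2->0,1=2,3->1] -> levels [4 3 2 9]
Step 4: flows [0->1,0->2,1->2,3->1] -> levels [2 4 4 8]
Step 5: flows [1->0,2->0,1=2,3->1] -> levels [4 4 3 7]
Step 6: flows [0=1,0->2,1->2,3->1] -> levels [3 4 5 6]

Answer: 3 4 5 6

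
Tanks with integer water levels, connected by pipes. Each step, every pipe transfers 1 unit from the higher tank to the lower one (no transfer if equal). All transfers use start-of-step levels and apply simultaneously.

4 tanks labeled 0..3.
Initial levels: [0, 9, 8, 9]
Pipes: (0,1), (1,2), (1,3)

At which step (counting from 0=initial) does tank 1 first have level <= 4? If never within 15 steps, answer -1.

Step 1: flows [1->0,1->2,1=3] -> levels [1 7 9 9]
Step 2: flows [1->0,2->1,3->1] -> levels [2 8 8 8]
Step 3: flows [1->0,1=2,1=3] -> levels [3 7 8 8]
Step 4: flows [1->0,2->1,3->1] -> levels [4 8 7 7]
Step 5: flows [1->0,1->2,1->3] -> levels [5 5 8 8]
Step 6: flows [0=1,2->1,3->1] -> levels [5 7 7 7]
Step 7: flows [1->0,1=2,1=3] -> levels [6 6 7 7]
Step 8: flows [0=1,2->1,3->1] -> levels [6 8 6 6]
Step 9: flows [1->0,1->2,1->3] -> levels [7 5 7 7]
Step 10: flows [0->1,2->1,3->1] -> levels [6 8 6 6]
  -> period-2 cycle (repeats step 8); tank 1 never drops to <=4
Tank 1 never reaches <=4 within 15 steps

Answer: -1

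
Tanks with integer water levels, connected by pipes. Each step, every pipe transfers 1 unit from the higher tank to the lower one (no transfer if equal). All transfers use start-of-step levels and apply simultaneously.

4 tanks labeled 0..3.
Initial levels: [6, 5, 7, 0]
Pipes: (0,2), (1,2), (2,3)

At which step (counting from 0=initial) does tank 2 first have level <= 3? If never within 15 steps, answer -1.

Answer: 6

Derivation:
Step 1: flows [2->0,2->1,2->3] -> levels [7 6 4 1]
Step 2: flows [0->2,1->2,2->3] -> levels [6 5 5 2]
Step 3: flows [0->2,1=2,2->3] -> levels [5 5 5 3]
Step 4: flows [0=2,1=2,2->3] -> levels [5 5 4 4]
Step 5: flows [0->2,1->2,2=3] -> levels [4 4 6 4]
Step 6: flows [2->0,2->1,2->3] -> levels [5 5 3 5]
Tank 2 first reaches <=3 at step 6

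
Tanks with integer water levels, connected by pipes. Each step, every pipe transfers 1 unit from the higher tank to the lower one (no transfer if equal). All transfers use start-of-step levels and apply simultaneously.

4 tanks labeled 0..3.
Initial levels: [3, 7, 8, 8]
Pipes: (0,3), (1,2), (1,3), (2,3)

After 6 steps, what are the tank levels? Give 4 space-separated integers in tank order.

Step 1: flows [3->0,2->1,3->1,2=3] -> levels [4 9 7 6]
Step 2: flows [3->0,1->2,1->3,2->3] -> levels [5 7 7 7]
Step 3: flows [3->0,1=2,1=3,2=3] -> levels [6 7 7 6]
Step 4: flows [0=3,1=2,1->3,2->3] -> levels [6 6 6 8]
Step 5: flows [3->0,1=2,3->1,3->2] -> levels [7 7 7 5]
Step 6: flows [0->3,1=2,1->3,2->3] -> levels [6 6 6 8]

Answer: 6 6 6 8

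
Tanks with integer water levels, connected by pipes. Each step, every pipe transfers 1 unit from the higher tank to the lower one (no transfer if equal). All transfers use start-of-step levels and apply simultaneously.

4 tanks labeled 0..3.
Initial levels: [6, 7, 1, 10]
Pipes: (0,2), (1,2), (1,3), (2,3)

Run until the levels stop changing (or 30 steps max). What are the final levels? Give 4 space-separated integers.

Step 1: flows [0->2,1->2,3->1,3->2] -> levels [5 7 4 8]
Step 2: flows [0->2,1->2,3->1,3->2] -> levels [4 7 7 6]
Step 3: flows [2->0,1=2,1->3,2->3] -> levels [5 6 5 8]
Step 4: flows [0=2,1->2,3->1,3->2] -> levels [5 6 7 6]
Step 5: flows [2->0,2->1,1=3,2->3] -> levels [6 7 4 7]
Step 6: flows [0->2,1->2,1=3,3->2] -> levels [5 6 7 6]
  -> period-2 cycle: step 6 state = step 4 state; never stabilizes
  -> state at step 30: (30-4) mod 2 = 0, same as step 4 -> [5 6 7 6]

Answer: 5 6 7 6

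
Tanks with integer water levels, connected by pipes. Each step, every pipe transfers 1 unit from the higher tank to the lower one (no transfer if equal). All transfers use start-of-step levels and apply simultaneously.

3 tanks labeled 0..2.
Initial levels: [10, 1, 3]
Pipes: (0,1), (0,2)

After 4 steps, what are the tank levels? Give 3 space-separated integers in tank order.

Answer: 5 4 5

Derivation:
Step 1: flows [0->1,0->2] -> levels [8 2 4]
Step 2: flows [0->1,0->2] -> levels [6 3 5]
Step 3: flows [0->1,0->2] -> levels [4 4 6]
Step 4: flows [0=1,2->0] -> levels [5 4 5]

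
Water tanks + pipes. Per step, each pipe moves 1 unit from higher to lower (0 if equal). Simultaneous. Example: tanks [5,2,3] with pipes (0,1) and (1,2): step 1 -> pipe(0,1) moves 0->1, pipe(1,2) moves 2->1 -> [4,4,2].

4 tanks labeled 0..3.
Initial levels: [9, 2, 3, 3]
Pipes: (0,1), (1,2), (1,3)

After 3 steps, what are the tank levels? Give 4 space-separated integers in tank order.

Step 1: flows [0->1,2->1,3->1] -> levels [8 5 2 2]
Step 2: flows [0->1,1->2,1->3] -> levels [7 4 3 3]
Step 3: flows [0->1,1->2,1->3] -> levels [6 3 4 4]

Answer: 6 3 4 4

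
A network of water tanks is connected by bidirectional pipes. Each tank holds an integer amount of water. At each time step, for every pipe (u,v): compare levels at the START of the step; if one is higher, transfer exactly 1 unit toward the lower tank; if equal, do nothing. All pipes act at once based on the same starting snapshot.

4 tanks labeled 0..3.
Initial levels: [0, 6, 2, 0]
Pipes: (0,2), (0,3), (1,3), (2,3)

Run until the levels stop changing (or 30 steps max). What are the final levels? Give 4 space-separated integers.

Answer: 2 3 2 1

Derivation:
Step 1: flows [2->0,0=3,1->3,2->3] -> levels [1 5 0 2]
Step 2: flows [0->2,3->0,1->3,3->2] -> levels [1 4 2 1]
Step 3: flows [2->0,0=3,1->3,2->3] -> levels [2 3 0 3]
Step 4: flows [0->2,3->0,1=3,3->2] -> levels [2 3 2 1]
Step 5: flows [0=2,0->3,1->3,2->3] -> levels [1 2 1 4]
Step 6: flows [0=2,3->0,3->1,3->2] -> levels [2 3 2 1]
  -> period-2 cycle: step 6 state = step 4 state; never stabilizes
  -> state at step 30: (30-4) mod 2 = 0, same as step 4 -> [2 3 2 1]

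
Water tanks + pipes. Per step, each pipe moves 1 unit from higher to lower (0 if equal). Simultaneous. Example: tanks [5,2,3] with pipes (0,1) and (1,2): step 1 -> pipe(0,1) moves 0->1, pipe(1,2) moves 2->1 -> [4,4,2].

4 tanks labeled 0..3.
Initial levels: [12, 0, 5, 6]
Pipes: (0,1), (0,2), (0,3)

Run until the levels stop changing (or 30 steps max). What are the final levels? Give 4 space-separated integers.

Answer: 5 6 6 6

Derivation:
Step 1: flows [0->1,0->2,0->3] -> levels [9 1 6 7]
Step 2: flows [0->1,0->2,0->3] -> levels [6 2 7 8]
Step 3: flows [0->1,2->0,3->0] -> levels [7 3 6 7]
Step 4: flows [0->1,0->2,0=3] -> levels [5 4 7 7]
Step 5: flows [0->1,2->0,3->0] -> levels [6 5 6 6]
Step 6: flows [0->1,0=2,0=3] -> levels [5 6 6 6]
Step 7: flows [1->0,2->0,3->0] -> levels [8 5 5 5]
Step 8: flows [0->1,0->2,0->3] -> levels [5 6 6 6]
  -> period-2 cycle: step 8 state = step 6 state; never stabilizes
  -> state at step 30: (30-6) mod 2 = 0, same as step 6 -> [5 6 6 6]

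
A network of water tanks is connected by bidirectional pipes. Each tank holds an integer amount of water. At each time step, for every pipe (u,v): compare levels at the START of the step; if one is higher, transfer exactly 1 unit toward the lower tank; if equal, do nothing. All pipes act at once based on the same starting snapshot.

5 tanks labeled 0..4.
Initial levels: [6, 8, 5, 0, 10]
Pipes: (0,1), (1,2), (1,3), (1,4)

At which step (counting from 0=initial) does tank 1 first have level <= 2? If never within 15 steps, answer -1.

Answer: -1

Derivation:
Step 1: flows [1->0,1->2,1->3,4->1] -> levels [7 6 6 1 9]
Step 2: flows [0->1,1=2,1->3,4->1] -> levels [6 7 6 2 8]
Step 3: flows [1->0,1->2,1->3,4->1] -> levels [7 5 7 3 7]
Step 4: flows [0->1,2->1,1->3,4->1] -> levels [6 7 6 4 6]
Step 5: flows [1->0,1->2,1->3,1->4] -> levels [7 3 7 5 7]
Step 6: flows [0->1,2->1,3->1,4->1] -> levels [6 7 6 4 6]
  -> period-2 cycle (repeats step 4); tank 1 never drops to <=2
Tank 1 never reaches <=2 within 15 steps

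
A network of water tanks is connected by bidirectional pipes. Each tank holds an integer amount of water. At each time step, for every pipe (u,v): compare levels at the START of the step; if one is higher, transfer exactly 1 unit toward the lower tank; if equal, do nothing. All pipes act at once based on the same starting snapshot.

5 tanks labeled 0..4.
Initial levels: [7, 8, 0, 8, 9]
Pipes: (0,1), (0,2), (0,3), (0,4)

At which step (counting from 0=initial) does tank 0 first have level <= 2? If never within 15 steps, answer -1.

Answer: -1

Derivation:
Step 1: flows [1->0,0->2,3->0,4->0] -> levels [9 7 1 7 8]
Step 2: flows [0->1,0->2,0->3,0->4] -> levels [5 8 2 8 9]
Step 3: flows [1->0,0->2,3->0,4->0] -> levels [7 7 3 7 8]
Step 4: flows [0=1,0->2,0=3,4->0] -> levels [7 7 4 7 7]
Step 5: flows [0=1,0->2,0=3,0=4] -> levels [6 7 5 7 7]
Step 6: flows [1->0,0->2,3->0,4->0] -> levels [8 6 6 6 6]
Step 7: flows [0->1,0->2,0->3,0->4] -> levels [4 7 7 7 7]
Step 8: flows [1->0,2->0,3->0,4->0] -> levels [8 6 6 6 6]
  -> period-2 cycle (repeats step 6); tank 0 never drops to <=2
Tank 0 never reaches <=2 within 15 steps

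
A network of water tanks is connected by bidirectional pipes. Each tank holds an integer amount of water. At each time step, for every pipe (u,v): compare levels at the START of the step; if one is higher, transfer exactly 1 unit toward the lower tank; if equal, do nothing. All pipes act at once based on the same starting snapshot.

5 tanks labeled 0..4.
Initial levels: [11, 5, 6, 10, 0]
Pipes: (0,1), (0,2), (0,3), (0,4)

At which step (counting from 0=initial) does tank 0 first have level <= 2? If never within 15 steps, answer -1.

Step 1: flows [0->1,0->2,0->3,0->4] -> levels [7 6 7 11 1]
Step 2: flows [0->1,0=2,3->0,0->4] -> levels [6 7 7 10 2]
Step 3: flows [1->0,2->0,3->0,0->4] -> levels [8 6 6 9 3]
Step 4: flows [0->1,0->2,3->0,0->4] -> levels [6 7 7 8 4]
Step 5: flows [1->0,2->0,3->0,0->4] -> levels [8 6 6 7 5]
Step 6: flows [0->1,0->2,0->3,0->4] -> levels [4 7 7 8 6]
Step 7: flows [1->0,2->0,3->0,4->0] -> levels [8 6 6 7 5]
  -> period-2 cycle (repeats step 5); tank 0 never drops to <=2
Tank 0 never reaches <=2 within 15 steps

Answer: -1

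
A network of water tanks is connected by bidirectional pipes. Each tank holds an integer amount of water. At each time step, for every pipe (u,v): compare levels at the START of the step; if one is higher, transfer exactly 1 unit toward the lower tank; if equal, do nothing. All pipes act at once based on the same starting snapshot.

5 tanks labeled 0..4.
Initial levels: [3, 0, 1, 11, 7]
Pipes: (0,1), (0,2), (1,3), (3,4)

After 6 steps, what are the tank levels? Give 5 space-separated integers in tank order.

Answer: 3 4 3 6 6

Derivation:
Step 1: flows [0->1,0->2,3->1,3->4] -> levels [1 2 2 9 8]
Step 2: flows [1->0,2->0,3->1,3->4] -> levels [3 2 1 7 9]
Step 3: flows [0->1,0->2,3->1,4->3] -> levels [1 4 2 7 8]
Step 4: flows [1->0,2->0,3->1,4->3] -> levels [3 4 1 7 7]
Step 5: flows [1->0,0->2,3->1,3=4] -> levels [3 4 2 6 7]
Step 6: flows [1->0,0->2,3->1,4->3] -> levels [3 4 3 6 6]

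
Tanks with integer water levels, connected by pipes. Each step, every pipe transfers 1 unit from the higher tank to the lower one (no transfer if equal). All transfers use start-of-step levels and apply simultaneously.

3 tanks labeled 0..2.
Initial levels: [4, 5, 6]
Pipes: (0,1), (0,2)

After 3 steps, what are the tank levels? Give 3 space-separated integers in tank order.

Answer: 6 4 5

Derivation:
Step 1: flows [1->0,2->0] -> levels [6 4 5]
Step 2: flows [0->1,0->2] -> levels [4 5 6]
  -> period-2 cycle: step 2 state = step 0 state
  -> state at step 3: (3-0) mod 2 = 1, same as step 1 -> [6 4 5]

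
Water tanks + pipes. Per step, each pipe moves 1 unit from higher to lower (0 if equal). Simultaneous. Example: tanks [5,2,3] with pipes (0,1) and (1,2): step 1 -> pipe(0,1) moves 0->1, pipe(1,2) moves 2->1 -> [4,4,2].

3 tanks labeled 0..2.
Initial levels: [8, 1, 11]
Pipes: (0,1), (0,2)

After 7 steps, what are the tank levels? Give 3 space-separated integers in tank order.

Step 1: flows [0->1,2->0] -> levels [8 2 10]
Step 2: flows [0->1,2->0] -> levels [8 3 9]
Step 3: flows [0->1,2->0] -> levels [8 4 8]
Step 4: flows [0->1,0=2] -> levels [7 5 8]
Step 5: flows [0->1,2->0] -> levels [7 6 7]
Step 6: flows [0->1,0=2] -> levels [6 7 7]
Step 7: flows [1->0,2->0] -> levels [8 6 6]

Answer: 8 6 6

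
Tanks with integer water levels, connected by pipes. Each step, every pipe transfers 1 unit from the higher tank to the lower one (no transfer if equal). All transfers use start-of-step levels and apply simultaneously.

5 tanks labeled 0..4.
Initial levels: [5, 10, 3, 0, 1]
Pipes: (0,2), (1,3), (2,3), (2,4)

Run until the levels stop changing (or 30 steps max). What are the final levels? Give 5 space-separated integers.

Step 1: flows [0->2,1->3,2->3,2->4] -> levels [4 9 2 2 2]
Step 2: flows [0->2,1->3,2=3,2=4] -> levels [3 8 3 3 2]
Step 3: flows [0=2,1->3,2=3,2->4] -> levels [3 7 2 4 3]
Step 4: flows [0->2,1->3,3->2,4->2] -> levels [2 6 5 4 2]
Step 5: flows [2->0,1->3,2->3,2->4] -> levels [3 5 2 6 3]
Step 6: flows [0->2,3->1,3->2,4->2] -> levels [2 6 5 4 2]
  -> period-2 cycle: step 6 state = step 4 state; never stabilizes
  -> state at step 30: (30-4) mod 2 = 0, same as step 4 -> [2 6 5 4 2]

Answer: 2 6 5 4 2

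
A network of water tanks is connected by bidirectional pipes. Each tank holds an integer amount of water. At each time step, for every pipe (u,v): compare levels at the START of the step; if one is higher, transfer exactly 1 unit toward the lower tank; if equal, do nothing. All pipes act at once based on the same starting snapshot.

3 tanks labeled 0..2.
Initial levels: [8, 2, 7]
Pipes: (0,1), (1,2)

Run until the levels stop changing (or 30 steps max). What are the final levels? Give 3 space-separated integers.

Answer: 5 7 5

Derivation:
Step 1: flows [0->1,2->1] -> levels [7 4 6]
Step 2: flows [0->1,2->1] -> levels [6 6 5]
Step 3: flows [0=1,1->2] -> levels [6 5 6]
Step 4: flows [0->1,2->1] -> levels [5 7 5]
Step 5: flows [1->0,1->2] -> levels [6 5 6]
  -> period-2 cycle: step 5 state = step 3 state; never stabilizes
  -> state at step 30: (30-3) mod 2 = 1, same as step 4 -> [5 7 5]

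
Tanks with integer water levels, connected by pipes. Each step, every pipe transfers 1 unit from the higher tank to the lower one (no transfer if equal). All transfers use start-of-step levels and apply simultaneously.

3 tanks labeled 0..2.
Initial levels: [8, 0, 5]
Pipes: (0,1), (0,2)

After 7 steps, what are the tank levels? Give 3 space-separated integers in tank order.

Step 1: flows [0->1,0->2] -> levels [6 1 6]
Step 2: flows [0->1,0=2] -> levels [5 2 6]
Step 3: flows [0->1,2->0] -> levels [5 3 5]
Step 4: flows [0->1,0=2] -> levels [4 4 5]
Step 5: flows [0=1,2->0] -> levels [5 4 4]
Step 6: flows [0->1,0->2] -> levels [3 5 5]
Step 7: flows [1->0,2->0] -> levels [5 4 4]

Answer: 5 4 4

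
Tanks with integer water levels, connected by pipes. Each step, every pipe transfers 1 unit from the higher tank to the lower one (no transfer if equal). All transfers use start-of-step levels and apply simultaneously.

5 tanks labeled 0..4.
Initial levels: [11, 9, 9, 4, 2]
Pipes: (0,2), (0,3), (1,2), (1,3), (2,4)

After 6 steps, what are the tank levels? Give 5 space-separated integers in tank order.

Answer: 9 9 5 6 6

Derivation:
Step 1: flows [0->2,0->3,1=2,1->3,2->4] -> levels [9 8 9 6 3]
Step 2: flows [0=2,0->3,2->1,1->3,2->4] -> levels [8 8 7 8 4]
Step 3: flows [0->2,0=3,1->2,1=3,2->4] -> levels [7 7 8 8 5]
Step 4: flows [2->0,3->0,2->1,3->1,2->4] -> levels [9 9 5 6 6]
Step 5: flows [0->2,0->3,1->2,1->3,4->2] -> levels [7 7 8 8 5]
  -> period-2 cycle: step 5 state = step 3 state
  -> state at step 6: (6-3) mod 2 = 1, same as step 4 -> [9 9 5 6 6]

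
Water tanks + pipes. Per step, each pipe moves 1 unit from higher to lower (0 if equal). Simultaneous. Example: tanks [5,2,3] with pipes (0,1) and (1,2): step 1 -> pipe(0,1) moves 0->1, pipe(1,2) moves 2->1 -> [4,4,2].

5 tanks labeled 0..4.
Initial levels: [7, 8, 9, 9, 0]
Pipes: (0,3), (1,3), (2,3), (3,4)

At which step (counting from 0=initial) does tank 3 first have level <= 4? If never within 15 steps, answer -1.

Answer: 5

Derivation:
Step 1: flows [3->0,3->1,2=3,3->4] -> levels [8 9 9 6 1]
Step 2: flows [0->3,1->3,2->3,3->4] -> levels [7 8 8 8 2]
Step 3: flows [3->0,1=3,2=3,3->4] -> levels [8 8 8 6 3]
Step 4: flows [0->3,1->3,2->3,3->4] -> levels [7 7 7 8 4]
Step 5: flows [3->0,3->1,3->2,3->4] -> levels [8 8 8 4 5]
Tank 3 first reaches <=4 at step 5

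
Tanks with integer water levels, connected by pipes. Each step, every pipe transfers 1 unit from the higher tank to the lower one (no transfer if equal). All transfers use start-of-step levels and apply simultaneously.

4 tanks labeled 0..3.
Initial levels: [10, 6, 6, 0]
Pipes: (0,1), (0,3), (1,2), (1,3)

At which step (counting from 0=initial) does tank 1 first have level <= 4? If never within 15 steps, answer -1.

Answer: 5

Derivation:
Step 1: flows [0->1,0->3,1=2,1->3] -> levels [8 6 6 2]
Step 2: flows [0->1,0->3,1=2,1->3] -> levels [6 6 6 4]
Step 3: flows [0=1,0->3,1=2,1->3] -> levels [5 5 6 6]
Step 4: flows [0=1,3->0,2->1,3->1] -> levels [6 7 5 4]
Step 5: flows [1->0,0->3,1->2,1->3] -> levels [6 4 6 6]
Tank 1 first reaches <=4 at step 5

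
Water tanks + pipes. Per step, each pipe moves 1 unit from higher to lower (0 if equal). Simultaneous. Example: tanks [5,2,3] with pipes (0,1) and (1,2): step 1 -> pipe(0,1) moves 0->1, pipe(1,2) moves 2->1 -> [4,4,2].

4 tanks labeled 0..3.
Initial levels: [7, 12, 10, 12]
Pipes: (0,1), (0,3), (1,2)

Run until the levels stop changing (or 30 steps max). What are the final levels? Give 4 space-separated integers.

Answer: 11 9 11 10

Derivation:
Step 1: flows [1->0,3->0,1->2] -> levels [9 10 11 11]
Step 2: flows [1->0,3->0,2->1] -> levels [11 10 10 10]
Step 3: flows [0->1,0->3,1=2] -> levels [9 11 10 11]
Step 4: flows [1->0,3->0,1->2] -> levels [11 9 11 10]
Step 5: flows [0->1,0->3,2->1] -> levels [9 11 10 11]
  -> period-2 cycle: step 5 state = step 3 state; never stabilizes
  -> state at step 30: (30-3) mod 2 = 1, same as step 4 -> [11 9 11 10]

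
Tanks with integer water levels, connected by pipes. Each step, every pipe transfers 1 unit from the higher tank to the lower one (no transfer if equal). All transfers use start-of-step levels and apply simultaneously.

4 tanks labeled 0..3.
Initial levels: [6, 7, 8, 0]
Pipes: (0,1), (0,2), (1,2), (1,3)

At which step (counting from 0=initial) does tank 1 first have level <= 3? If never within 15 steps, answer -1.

Answer: -1

Derivation:
Step 1: flows [1->0,2->0,2->1,1->3] -> levels [8 6 6 1]
Step 2: flows [0->1,0->2,1=2,1->3] -> levels [6 6 7 2]
Step 3: flows [0=1,2->0,2->1,1->3] -> levels [7 6 5 3]
Step 4: flows [0->1,0->2,1->2,1->3] -> levels [5 5 7 4]
Step 5: flows [0=1,2->0,2->1,1->3] -> levels [6 5 5 5]
Step 6: flows [0->1,0->2,1=2,1=3] -> levels [4 6 6 5]
Step 7: flows [1->0,2->0,1=2,1->3] -> levels [6 4 5 6]
Step 8: flows [0->1,0->2,2->1,3->1] -> levels [4 7 5 5]
Step 9: flows [1->0,2->0,1->2,1->3] -> levels [6 4 5 6]
  -> period-2 cycle (repeats step 7); tank 1 never drops to <=3
Tank 1 never reaches <=3 within 15 steps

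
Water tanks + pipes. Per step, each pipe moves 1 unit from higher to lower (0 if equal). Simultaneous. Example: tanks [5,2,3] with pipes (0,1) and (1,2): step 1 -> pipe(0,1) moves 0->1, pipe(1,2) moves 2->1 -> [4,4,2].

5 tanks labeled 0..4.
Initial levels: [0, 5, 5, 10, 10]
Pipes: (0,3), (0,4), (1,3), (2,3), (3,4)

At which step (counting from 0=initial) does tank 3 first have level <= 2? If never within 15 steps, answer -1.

Answer: -1

Derivation:
Step 1: flows [3->0,4->0,3->1,3->2,3=4] -> levels [2 6 6 7 9]
Step 2: flows [3->0,4->0,3->1,3->2,4->3] -> levels [4 7 7 5 7]
Step 3: flows [3->0,4->0,1->3,2->3,4->3] -> levels [6 6 6 7 5]
Step 4: flows [3->0,0->4,3->1,3->2,3->4] -> levels [6 7 7 3 7]
Step 5: flows [0->3,4->0,1->3,2->3,4->3] -> levels [6 6 6 7 5]
  -> period-2 cycle (repeats step 3); tank 3 never drops to <=2
Tank 3 never reaches <=2 within 15 steps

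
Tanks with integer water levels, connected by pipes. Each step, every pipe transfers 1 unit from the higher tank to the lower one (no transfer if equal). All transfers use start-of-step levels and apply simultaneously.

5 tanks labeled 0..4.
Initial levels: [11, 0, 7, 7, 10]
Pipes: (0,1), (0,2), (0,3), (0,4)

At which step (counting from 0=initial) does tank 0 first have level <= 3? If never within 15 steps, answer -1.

Step 1: flows [0->1,0->2,0->3,0->4] -> levels [7 1 8 8 11]
Step 2: flows [0->1,2->0,3->0,4->0] -> levels [9 2 7 7 10]
Step 3: flows [0->1,0->2,0->3,4->0] -> levels [7 3 8 8 9]
Step 4: flows [0->1,2->0,3->0,4->0] -> levels [9 4 7 7 8]
Step 5: flows [0->1,0->2,0->3,0->4] -> levels [5 5 8 8 9]
Step 6: flows [0=1,2->0,3->0,4->0] -> levels [8 5 7 7 8]
Step 7: flows [0->1,0->2,0->3,0=4] -> levels [5 6 8 8 8]
Step 8: flows [1->0,2->0,3->0,4->0] -> levels [9 5 7 7 7]
Step 9: flows [0->1,0->2,0->3,0->4] -> levels [5 6 8 8 8]
  -> period-2 cycle (repeats step 7); tank 0 never drops to <=3
Tank 0 never reaches <=3 within 15 steps

Answer: -1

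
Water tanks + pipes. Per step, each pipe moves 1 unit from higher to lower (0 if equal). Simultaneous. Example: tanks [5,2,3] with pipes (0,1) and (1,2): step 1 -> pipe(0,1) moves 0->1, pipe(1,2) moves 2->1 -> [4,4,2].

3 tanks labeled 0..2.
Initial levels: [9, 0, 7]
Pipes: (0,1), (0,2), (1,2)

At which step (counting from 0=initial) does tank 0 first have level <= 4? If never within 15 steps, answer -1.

Answer: -1

Derivation:
Step 1: flows [0->1,0->2,2->1] -> levels [7 2 7]
Step 2: flows [0->1,0=2,2->1] -> levels [6 4 6]
Step 3: flows [0->1,0=2,2->1] -> levels [5 6 5]
Step 4: flows [1->0,0=2,1->2] -> levels [6 4 6]
  -> period-2 cycle (repeats step 2); tank 0 never drops to <=4
Tank 0 never reaches <=4 within 15 steps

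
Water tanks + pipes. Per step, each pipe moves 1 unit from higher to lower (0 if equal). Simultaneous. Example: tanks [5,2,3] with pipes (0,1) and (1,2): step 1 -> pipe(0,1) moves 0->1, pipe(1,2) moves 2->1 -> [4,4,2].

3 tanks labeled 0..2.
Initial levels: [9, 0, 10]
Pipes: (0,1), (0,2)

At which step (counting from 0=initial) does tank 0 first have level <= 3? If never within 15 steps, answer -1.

Step 1: flows [0->1,2->0] -> levels [9 1 9]
Step 2: flows [0->1,0=2] -> levels [8 2 9]
Step 3: flows [0->1,2->0] -> levels [8 3 8]
Step 4: flows [0->1,0=2] -> levels [7 4 8]
Step 5: flows [0->1,2->0] -> levels [7 5 7]
Step 6: flows [0->1,0=2] -> levels [6 6 7]
Step 7: flows [0=1,2->0] -> levels [7 6 6]
Step 8: flows [0->1,0->2] -> levels [5 7 7]
Step 9: flows [1->0,2->0] -> levels [7 6 6]
  -> period-2 cycle (repeats step 7); tank 0 never drops to <=3
Tank 0 never reaches <=3 within 15 steps

Answer: -1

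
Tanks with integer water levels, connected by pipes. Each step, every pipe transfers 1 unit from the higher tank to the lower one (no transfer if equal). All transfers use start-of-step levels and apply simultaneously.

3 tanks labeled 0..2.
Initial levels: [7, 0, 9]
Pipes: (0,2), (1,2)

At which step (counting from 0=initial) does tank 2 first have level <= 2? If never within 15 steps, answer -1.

Step 1: flows [2->0,2->1] -> levels [8 1 7]
Step 2: flows [0->2,2->1] -> levels [7 2 7]
Step 3: flows [0=2,2->1] -> levels [7 3 6]
Step 4: flows [0->2,2->1] -> levels [6 4 6]
Step 5: flows [0=2,2->1] -> levels [6 5 5]
Step 6: flows [0->2,1=2] -> levels [5 5 6]
Step 7: flows [2->0,2->1] -> levels [6 6 4]
Step 8: flows [0->2,1->2] -> levels [5 5 6]
  -> period-2 cycle (repeats step 6); tank 2 never drops to <=2
Tank 2 never reaches <=2 within 15 steps

Answer: -1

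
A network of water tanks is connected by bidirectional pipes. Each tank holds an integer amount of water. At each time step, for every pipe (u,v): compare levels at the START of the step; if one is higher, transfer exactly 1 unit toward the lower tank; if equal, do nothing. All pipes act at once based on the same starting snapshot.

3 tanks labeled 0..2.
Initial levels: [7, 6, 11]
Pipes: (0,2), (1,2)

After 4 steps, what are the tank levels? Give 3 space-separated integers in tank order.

Step 1: flows [2->0,2->1] -> levels [8 7 9]
Step 2: flows [2->0,2->1] -> levels [9 8 7]
Step 3: flows [0->2,1->2] -> levels [8 7 9]
  -> period-2 cycle: step 3 state = step 1 state
  -> state at step 4: (4-1) mod 2 = 1, same as step 2 -> [9 8 7]

Answer: 9 8 7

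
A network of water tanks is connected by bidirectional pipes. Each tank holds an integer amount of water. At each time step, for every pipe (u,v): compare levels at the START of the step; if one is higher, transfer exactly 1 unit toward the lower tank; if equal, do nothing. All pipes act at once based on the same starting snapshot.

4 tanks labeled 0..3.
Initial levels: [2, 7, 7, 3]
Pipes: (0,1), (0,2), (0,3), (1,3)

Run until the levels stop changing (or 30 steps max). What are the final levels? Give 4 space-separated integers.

Step 1: flows [1->0,2->0,3->0,1->3] -> levels [5 5 6 3]
Step 2: flows [0=1,2->0,0->3,1->3] -> levels [5 4 5 5]
Step 3: flows [0->1,0=2,0=3,3->1] -> levels [4 6 5 4]
Step 4: flows [1->0,2->0,0=3,1->3] -> levels [6 4 4 5]
Step 5: flows [0->1,0->2,0->3,3->1] -> levels [3 6 5 5]
Step 6: flows [1->0,2->0,3->0,1->3] -> levels [6 4 4 5]
  -> period-2 cycle: step 6 state = step 4 state; never stabilizes
  -> state at step 30: (30-4) mod 2 = 0, same as step 4 -> [6 4 4 5]

Answer: 6 4 4 5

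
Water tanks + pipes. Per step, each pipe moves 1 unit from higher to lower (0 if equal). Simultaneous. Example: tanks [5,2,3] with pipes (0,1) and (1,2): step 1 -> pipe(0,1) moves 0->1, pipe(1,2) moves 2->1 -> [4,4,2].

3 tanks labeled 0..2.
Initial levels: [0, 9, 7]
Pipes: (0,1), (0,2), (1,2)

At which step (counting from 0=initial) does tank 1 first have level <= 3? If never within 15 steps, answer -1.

Answer: -1

Derivation:
Step 1: flows [1->0,2->0,1->2] -> levels [2 7 7]
Step 2: flows [1->0,2->0,1=2] -> levels [4 6 6]
Step 3: flows [1->0,2->0,1=2] -> levels [6 5 5]
Step 4: flows [0->1,0->2,1=2] -> levels [4 6 6]
  -> period-2 cycle (repeats step 2); tank 1 never drops to <=3
Tank 1 never reaches <=3 within 15 steps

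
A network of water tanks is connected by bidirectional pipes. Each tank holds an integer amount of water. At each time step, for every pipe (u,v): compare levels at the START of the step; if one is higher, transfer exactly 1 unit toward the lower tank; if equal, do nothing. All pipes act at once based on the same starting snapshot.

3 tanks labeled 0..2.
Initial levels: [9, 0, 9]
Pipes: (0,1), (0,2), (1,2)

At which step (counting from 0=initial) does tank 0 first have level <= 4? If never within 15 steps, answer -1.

Step 1: flows [0->1,0=2,2->1] -> levels [8 2 8]
Step 2: flows [0->1,0=2,2->1] -> levels [7 4 7]
Step 3: flows [0->1,0=2,2->1] -> levels [6 6 6]
Step 4: flows [0=1,0=2,1=2] -> levels [6 6 6]
  -> stable; tank 0 stays at 6 > 4
Tank 0 never reaches <=4 within 15 steps

Answer: -1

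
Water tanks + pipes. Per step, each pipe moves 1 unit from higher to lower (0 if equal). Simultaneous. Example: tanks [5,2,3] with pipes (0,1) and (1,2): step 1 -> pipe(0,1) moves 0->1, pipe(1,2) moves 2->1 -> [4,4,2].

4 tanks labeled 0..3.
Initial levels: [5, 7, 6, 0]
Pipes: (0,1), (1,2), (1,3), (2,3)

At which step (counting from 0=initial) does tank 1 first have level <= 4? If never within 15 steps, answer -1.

Step 1: flows [1->0,1->2,1->3,2->3] -> levels [6 4 6 2]
Tank 1 first reaches <=4 at step 1

Answer: 1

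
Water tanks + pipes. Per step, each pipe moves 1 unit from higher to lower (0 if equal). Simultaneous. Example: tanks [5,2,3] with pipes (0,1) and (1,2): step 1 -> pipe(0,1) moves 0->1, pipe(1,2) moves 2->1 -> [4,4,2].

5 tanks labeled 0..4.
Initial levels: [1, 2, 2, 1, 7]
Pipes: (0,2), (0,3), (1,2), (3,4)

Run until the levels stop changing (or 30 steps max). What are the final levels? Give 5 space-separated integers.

Answer: 2 1 3 4 3

Derivation:
Step 1: flows [2->0,0=3,1=2,4->3] -> levels [2 2 1 2 6]
Step 2: flows [0->2,0=3,1->2,4->3] -> levels [1 1 3 3 5]
Step 3: flows [2->0,3->0,2->1,4->3] -> levels [3 2 1 3 4]
Step 4: flows [0->2,0=3,1->2,4->3] -> levels [2 1 3 4 3]
Step 5: flows [2->0,3->0,2->1,3->4] -> levels [4 2 1 2 4]
Step 6: flows [0->2,0->3,1->2,4->3] -> levels [2 1 3 4 3]
  -> period-2 cycle: step 6 state = step 4 state; never stabilizes
  -> state at step 30: (30-4) mod 2 = 0, same as step 4 -> [2 1 3 4 3]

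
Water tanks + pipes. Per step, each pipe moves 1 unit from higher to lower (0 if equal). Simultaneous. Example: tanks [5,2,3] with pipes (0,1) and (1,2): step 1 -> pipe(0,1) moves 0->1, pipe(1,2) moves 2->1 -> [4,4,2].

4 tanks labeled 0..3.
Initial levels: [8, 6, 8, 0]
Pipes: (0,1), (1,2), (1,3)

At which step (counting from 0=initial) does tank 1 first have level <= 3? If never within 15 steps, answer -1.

Step 1: flows [0->1,2->1,1->3] -> levels [7 7 7 1]
Step 2: flows [0=1,1=2,1->3] -> levels [7 6 7 2]
Step 3: flows [0->1,2->1,1->3] -> levels [6 7 6 3]
Step 4: flows [1->0,1->2,1->3] -> levels [7 4 7 4]
Step 5: flows [0->1,2->1,1=3] -> levels [6 6 6 4]
Step 6: flows [0=1,1=2,1->3] -> levels [6 5 6 5]
Step 7: flows [0->1,2->1,1=3] -> levels [5 7 5 5]
Step 8: flows [1->0,1->2,1->3] -> levels [6 4 6 6]
Step 9: flows [0->1,2->1,3->1] -> levels [5 7 5 5]
  -> period-2 cycle (repeats step 7); tank 1 never drops to <=3
Tank 1 never reaches <=3 within 15 steps

Answer: -1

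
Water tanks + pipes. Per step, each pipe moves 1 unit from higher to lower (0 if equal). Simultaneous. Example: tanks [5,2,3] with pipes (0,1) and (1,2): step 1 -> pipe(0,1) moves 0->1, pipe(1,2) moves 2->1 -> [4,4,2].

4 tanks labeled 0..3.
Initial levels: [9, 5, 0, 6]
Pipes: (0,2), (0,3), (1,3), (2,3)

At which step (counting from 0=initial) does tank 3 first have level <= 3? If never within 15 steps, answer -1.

Answer: 3

Derivation:
Step 1: flows [0->2,0->3,3->1,3->2] -> levels [7 6 2 5]
Step 2: flows [0->2,0->3,1->3,3->2] -> levels [5 5 4 6]
Step 3: flows [0->2,3->0,3->1,3->2] -> levels [5 6 6 3]
Tank 3 first reaches <=3 at step 3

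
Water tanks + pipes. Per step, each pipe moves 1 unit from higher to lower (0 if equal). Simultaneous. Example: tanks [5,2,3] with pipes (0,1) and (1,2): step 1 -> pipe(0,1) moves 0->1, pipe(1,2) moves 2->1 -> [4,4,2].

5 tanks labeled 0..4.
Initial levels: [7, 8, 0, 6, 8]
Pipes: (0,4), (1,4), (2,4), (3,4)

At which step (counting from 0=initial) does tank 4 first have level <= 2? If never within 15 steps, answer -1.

Answer: -1

Derivation:
Step 1: flows [4->0,1=4,4->2,4->3] -> levels [8 8 1 7 5]
Step 2: flows [0->4,1->4,4->2,3->4] -> levels [7 7 2 6 7]
Step 3: flows [0=4,1=4,4->2,4->3] -> levels [7 7 3 7 5]
Step 4: flows [0->4,1->4,4->2,3->4] -> levels [6 6 4 6 7]
Step 5: flows [4->0,4->1,4->2,4->3] -> levels [7 7 5 7 3]
Step 6: flows [0->4,1->4,2->4,3->4] -> levels [6 6 4 6 7]
  -> period-2 cycle (repeats step 4); tank 4 never drops to <=2
Tank 4 never reaches <=2 within 15 steps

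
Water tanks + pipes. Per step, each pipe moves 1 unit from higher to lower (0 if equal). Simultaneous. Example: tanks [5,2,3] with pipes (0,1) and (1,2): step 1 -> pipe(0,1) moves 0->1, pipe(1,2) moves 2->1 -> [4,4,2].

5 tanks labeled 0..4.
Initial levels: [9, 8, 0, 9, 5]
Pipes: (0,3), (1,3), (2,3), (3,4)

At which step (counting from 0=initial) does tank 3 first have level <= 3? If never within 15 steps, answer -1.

Answer: -1

Derivation:
Step 1: flows [0=3,3->1,3->2,3->4] -> levels [9 9 1 6 6]
Step 2: flows [0->3,1->3,3->2,3=4] -> levels [8 8 2 7 6]
Step 3: flows [0->3,1->3,3->2,3->4] -> levels [7 7 3 7 7]
Step 4: flows [0=3,1=3,3->2,3=4] -> levels [7 7 4 6 7]
Step 5: flows [0->3,1->3,3->2,4->3] -> levels [6 6 5 8 6]
Step 6: flows [3->0,3->1,3->2,3->4] -> levels [7 7 6 4 7]
Step 7: flows [0->3,1->3,2->3,4->3] -> levels [6 6 5 8 6]
  -> period-2 cycle (repeats step 5); tank 3 never drops to <=3
Tank 3 never reaches <=3 within 15 steps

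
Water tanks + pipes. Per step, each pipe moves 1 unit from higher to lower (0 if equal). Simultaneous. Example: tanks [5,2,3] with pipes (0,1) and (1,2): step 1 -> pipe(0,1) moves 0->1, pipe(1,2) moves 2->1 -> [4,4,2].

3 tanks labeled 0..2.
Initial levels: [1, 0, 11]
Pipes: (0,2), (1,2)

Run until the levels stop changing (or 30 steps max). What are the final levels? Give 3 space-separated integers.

Step 1: flows [2->0,2->1] -> levels [2 1 9]
Step 2: flows [2->0,2->1] -> levels [3 2 7]
Step 3: flows [2->0,2->1] -> levels [4 3 5]
Step 4: flows [2->0,2->1] -> levels [5 4 3]
Step 5: flows [0->2,1->2] -> levels [4 3 5]
  -> period-2 cycle: step 5 state = step 3 state; never stabilizes
  -> state at step 30: (30-3) mod 2 = 1, same as step 4 -> [5 4 3]

Answer: 5 4 3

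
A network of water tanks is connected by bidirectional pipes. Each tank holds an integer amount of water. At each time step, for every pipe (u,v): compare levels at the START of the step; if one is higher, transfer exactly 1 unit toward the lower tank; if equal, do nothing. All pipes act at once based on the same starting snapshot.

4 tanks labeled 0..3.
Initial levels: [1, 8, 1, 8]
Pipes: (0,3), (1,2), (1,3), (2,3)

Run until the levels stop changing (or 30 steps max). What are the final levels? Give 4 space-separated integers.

Step 1: flows [3->0,1->2,1=3,3->2] -> levels [2 7 3 6]
Step 2: flows [3->0,1->2,1->3,3->2] -> levels [3 5 5 5]
Step 3: flows [3->0,1=2,1=3,2=3] -> levels [4 5 5 4]
Step 4: flows [0=3,1=2,1->3,2->3] -> levels [4 4 4 6]
Step 5: flows [3->0,1=2,3->1,3->2] -> levels [5 5 5 3]
Step 6: flows [0->3,1=2,1->3,2->3] -> levels [4 4 4 6]
  -> period-2 cycle: step 6 state = step 4 state; never stabilizes
  -> state at step 30: (30-4) mod 2 = 0, same as step 4 -> [4 4 4 6]

Answer: 4 4 4 6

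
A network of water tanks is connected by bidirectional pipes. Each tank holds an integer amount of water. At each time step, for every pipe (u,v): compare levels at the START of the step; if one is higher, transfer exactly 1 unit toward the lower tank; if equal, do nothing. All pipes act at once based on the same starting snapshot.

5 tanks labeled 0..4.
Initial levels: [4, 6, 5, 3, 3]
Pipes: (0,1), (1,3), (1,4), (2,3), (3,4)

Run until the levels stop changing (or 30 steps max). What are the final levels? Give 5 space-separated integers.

Answer: 4 6 5 2 4

Derivation:
Step 1: flows [1->0,1->3,1->4,2->3,3=4] -> levels [5 3 4 5 4]
Step 2: flows [0->1,3->1,4->1,3->2,3->4] -> levels [4 6 5 2 4]
Step 3: flows [1->0,1->3,1->4,2->3,4->3] -> levels [5 3 4 5 4]
  -> period-2 cycle: step 3 state = step 1 state; never stabilizes
  -> state at step 30: (30-1) mod 2 = 1, same as step 2 -> [4 6 5 2 4]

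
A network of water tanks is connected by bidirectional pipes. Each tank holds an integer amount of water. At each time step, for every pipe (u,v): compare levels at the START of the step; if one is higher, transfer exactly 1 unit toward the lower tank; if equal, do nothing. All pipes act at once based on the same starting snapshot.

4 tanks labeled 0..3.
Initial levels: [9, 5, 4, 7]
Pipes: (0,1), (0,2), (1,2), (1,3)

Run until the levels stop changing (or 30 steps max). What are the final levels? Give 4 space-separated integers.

Answer: 5 8 6 6

Derivation:
Step 1: flows [0->1,0->2,1->2,3->1] -> levels [7 6 6 6]
Step 2: flows [0->1,0->2,1=2,1=3] -> levels [5 7 7 6]
Step 3: flows [1->0,2->0,1=2,1->3] -> levels [7 5 6 7]
Step 4: flows [0->1,0->2,2->1,3->1] -> levels [5 8 6 6]
Step 5: flows [1->0,2->0,1->2,1->3] -> levels [7 5 6 7]
  -> period-2 cycle: step 5 state = step 3 state; never stabilizes
  -> state at step 30: (30-3) mod 2 = 1, same as step 4 -> [5 8 6 6]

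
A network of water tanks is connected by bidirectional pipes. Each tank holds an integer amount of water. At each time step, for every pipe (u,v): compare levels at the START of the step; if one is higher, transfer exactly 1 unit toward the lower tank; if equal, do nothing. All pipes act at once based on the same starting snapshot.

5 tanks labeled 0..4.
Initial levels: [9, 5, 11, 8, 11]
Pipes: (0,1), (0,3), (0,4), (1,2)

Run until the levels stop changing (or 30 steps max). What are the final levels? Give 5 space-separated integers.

Step 1: flows [0->1,0->3,4->0,2->1] -> levels [8 7 10 9 10]
Step 2: flows [0->1,3->0,4->0,2->1] -> levels [9 9 9 8 9]
Step 3: flows [0=1,0->3,0=4,1=2] -> levels [8 9 9 9 9]
Step 4: flows [1->0,3->0,4->0,1=2] -> levels [11 8 9 8 8]
Step 5: flows [0->1,0->3,0->4,2->1] -> levels [8 10 8 9 9]
Step 6: flows [1->0,3->0,4->0,1->2] -> levels [11 8 9 8 8]
  -> period-2 cycle: step 6 state = step 4 state; never stabilizes
  -> state at step 30: (30-4) mod 2 = 0, same as step 4 -> [11 8 9 8 8]

Answer: 11 8 9 8 8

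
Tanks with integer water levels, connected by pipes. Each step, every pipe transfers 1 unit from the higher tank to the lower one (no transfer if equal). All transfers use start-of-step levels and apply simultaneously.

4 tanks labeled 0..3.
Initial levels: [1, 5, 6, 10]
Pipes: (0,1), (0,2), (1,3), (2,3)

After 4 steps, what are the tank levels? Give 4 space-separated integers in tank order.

Answer: 5 5 6 6

Derivation:
Step 1: flows [1->0,2->0,3->1,3->2] -> levels [3 5 6 8]
Step 2: flows [1->0,2->0,3->1,3->2] -> levels [5 5 6 6]
Step 3: flows [0=1,2->0,3->1,2=3] -> levels [6 6 5 5]
Step 4: flows [0=1,0->2,1->3,2=3] -> levels [5 5 6 6]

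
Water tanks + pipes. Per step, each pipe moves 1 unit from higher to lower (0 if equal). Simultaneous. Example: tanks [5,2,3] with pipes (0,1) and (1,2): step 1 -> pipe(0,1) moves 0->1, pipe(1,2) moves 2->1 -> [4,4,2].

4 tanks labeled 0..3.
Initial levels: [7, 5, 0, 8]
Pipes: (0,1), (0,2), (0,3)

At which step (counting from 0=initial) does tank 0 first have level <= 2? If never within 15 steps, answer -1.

Answer: -1

Derivation:
Step 1: flows [0->1,0->2,3->0] -> levels [6 6 1 7]
Step 2: flows [0=1,0->2,3->0] -> levels [6 6 2 6]
Step 3: flows [0=1,0->2,0=3] -> levels [5 6 3 6]
Step 4: flows [1->0,0->2,3->0] -> levels [6 5 4 5]
Step 5: flows [0->1,0->2,0->3] -> levels [3 6 5 6]
Step 6: flows [1->0,2->0,3->0] -> levels [6 5 4 5]
  -> period-2 cycle (repeats step 4); tank 0 never drops to <=2
Tank 0 never reaches <=2 within 15 steps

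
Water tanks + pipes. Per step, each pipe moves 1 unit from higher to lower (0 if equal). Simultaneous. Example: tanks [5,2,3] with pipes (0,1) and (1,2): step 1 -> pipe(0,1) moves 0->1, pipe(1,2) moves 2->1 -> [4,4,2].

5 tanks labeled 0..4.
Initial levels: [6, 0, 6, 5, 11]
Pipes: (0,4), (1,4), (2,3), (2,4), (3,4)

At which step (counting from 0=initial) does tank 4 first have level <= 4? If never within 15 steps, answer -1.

Step 1: flows [4->0,4->1,2->3,4->2,4->3] -> levels [7 1 6 7 7]
Step 2: flows [0=4,4->1,3->2,4->2,3=4] -> levels [7 2 8 6 5]
Step 3: flows [0->4,4->1,2->3,2->4,3->4] -> levels [6 3 6 6 7]
Step 4: flows [4->0,4->1,2=3,4->2,4->3] -> levels [7 4 7 7 3]
Tank 4 first reaches <=4 at step 4

Answer: 4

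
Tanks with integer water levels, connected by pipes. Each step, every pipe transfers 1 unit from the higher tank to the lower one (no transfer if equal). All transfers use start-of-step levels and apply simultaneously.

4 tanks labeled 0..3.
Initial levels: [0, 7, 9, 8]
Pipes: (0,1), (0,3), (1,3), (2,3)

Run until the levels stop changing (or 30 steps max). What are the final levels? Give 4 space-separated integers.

Step 1: flows [1->0,3->0,3->1,2->3] -> levels [2 7 8 7]
Step 2: flows [1->0,3->0,1=3,2->3] -> levels [4 6 7 7]
Step 3: flows [1->0,3->0,3->1,2=3] -> levels [6 6 7 5]
Step 4: flows [0=1,0->3,1->3,2->3] -> levels [5 5 6 8]
Step 5: flows [0=1,3->0,3->1,3->2] -> levels [6 6 7 5]
  -> period-2 cycle: step 5 state = step 3 state; never stabilizes
  -> state at step 30: (30-3) mod 2 = 1, same as step 4 -> [5 5 6 8]

Answer: 5 5 6 8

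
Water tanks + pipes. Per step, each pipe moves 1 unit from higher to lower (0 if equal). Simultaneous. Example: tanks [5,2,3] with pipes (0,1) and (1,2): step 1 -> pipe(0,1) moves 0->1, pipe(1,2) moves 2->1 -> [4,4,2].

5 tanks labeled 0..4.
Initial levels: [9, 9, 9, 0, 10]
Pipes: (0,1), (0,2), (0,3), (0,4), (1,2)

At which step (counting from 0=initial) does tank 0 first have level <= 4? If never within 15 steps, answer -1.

Answer: -1

Derivation:
Step 1: flows [0=1,0=2,0->3,4->0,1=2] -> levels [9 9 9 1 9]
Step 2: flows [0=1,0=2,0->3,0=4,1=2] -> levels [8 9 9 2 9]
Step 3: flows [1->0,2->0,0->3,4->0,1=2] -> levels [10 8 8 3 8]
Step 4: flows [0->1,0->2,0->3,0->4,1=2] -> levels [6 9 9 4 9]
Step 5: flows [1->0,2->0,0->3,4->0,1=2] -> levels [8 8 8 5 8]
Step 6: flows [0=1,0=2,0->3,0=4,1=2] -> levels [7 8 8 6 8]
Step 7: flows [1->0,2->0,0->3,4->0,1=2] -> levels [9 7 7 7 7]
Step 8: flows [0->1,0->2,0->3,0->4,1=2] -> levels [5 8 8 8 8]
Step 9: flows [1->0,2->0,3->0,4->0,1=2] -> levels [9 7 7 7 7]
  -> period-2 cycle (repeats step 7); tank 0 never drops to <=4
Tank 0 never reaches <=4 within 15 steps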